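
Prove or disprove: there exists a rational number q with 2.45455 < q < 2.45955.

q = 59/24

Scale by 24: the interval becomes (58.90920, 59.02920), which contains the integer 59.
Hence 59/24 is a rational number with 2.45455 < 59/24 < 2.45955.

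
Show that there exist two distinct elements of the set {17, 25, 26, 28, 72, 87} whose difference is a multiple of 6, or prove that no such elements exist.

No, no such pair exists.

Reduce each element modulo 6: 17↦5, 25↦1, 26↦2, 28↦4, 72↦0, 87↦3.
All 6 residues are distinct, so no two elements differ by a multiple of 6.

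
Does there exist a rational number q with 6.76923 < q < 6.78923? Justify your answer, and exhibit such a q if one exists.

Multiplying by 9: 9·6.76923 = 60.92307 and 9·6.78923 = 61.10307, so the integer 61 lies strictly between them.
Hence 61/9 is a rational number with 6.76923 < 61/9 < 6.78923.

q = 61/9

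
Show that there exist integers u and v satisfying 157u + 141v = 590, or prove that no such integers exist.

u = 125, v = -135

157 and 141 are coprime, so 157u + 141v ranges over all of ℤ.
Run the Euclidean algorithm on 157 and 141: 157 = 1·141 + 16, 141 = 8·16 + 13, 16 = 1·13 + 3, 13 = 4·3 + 1, 3 = 3·1 + 0.
Unwinding: 1 = 13 − 4·3 = 13 − 4·(16 − 1·13) = −4·16 + 5·13 = −4·16 + 5·(141 − 8·16) = 5·141 − 44·16 = 5·141 − 44·(157 − 1·141) = −44·157 + 49·141, i.e. 157·(-44) + 141·49 = 1.
Multiplying through by 590: u = (-44)·590 = -25960, v = 49·590 = 28910 is a solution.
The general solution is u = -25960 + 141k, v = 28910 − 157k; taking k = 185 gives the smaller pair u = 125, v = -135.
Indeed 157·125 + 141·(-135) = 19625 − 19035 = 590.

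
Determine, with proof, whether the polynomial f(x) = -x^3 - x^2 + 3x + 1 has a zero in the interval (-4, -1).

Such a root exists.

f(-4) = 37 and f(-1) = -2, which have opposite signs.
f is continuous everywhere (it is a polynomial), in particular on [-4, -1].
By the Intermediate Value Theorem f must vanish at some point of (-4, -1).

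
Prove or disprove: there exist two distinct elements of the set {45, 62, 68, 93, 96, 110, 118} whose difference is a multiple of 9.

No, no such pair exists.

Reduce each element modulo 9: 45↦0, 62↦8, 68↦5, 93↦3, 96↦6, 110↦2, 118↦1.
All 7 residues are distinct, so no two elements differ by a multiple of 9.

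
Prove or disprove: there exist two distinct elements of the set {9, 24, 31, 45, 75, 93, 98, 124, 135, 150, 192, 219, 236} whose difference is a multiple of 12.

Reduce each element mod 12: 9↦9, 24↦0, 31↦7, 45↦9, 75↦3, 93↦9, 98↦2, 124↦4, 135↦3, 150↦6, 192↦0, 219↦3, 236↦8. The residue 9 repeats (at 9 and 45), and 45 − 9 = 36 = 3·12.

9 and 45 are such a pair.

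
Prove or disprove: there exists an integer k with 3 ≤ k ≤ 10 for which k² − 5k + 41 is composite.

At k = 8: 8² − 5·8 + 41 = 65 = 5·13, which is composite.

k = 8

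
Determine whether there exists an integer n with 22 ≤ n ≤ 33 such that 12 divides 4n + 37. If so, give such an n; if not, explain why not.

No such integer n in that range exists.

For n = 22, 23, …, 33 the values of 4n + 37 modulo 12 are 5, 9, 1, 5, 9, 1, 5, 9, 1, 5, 9, 1 respectively.
The residue 0 does not occur, so no n in [22, 33] makes 4n + 37 a multiple of 12.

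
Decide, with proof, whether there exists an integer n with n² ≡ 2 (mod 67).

67 is prime, so by Euler's criterion 2 is a square mod 67 iff 2^((67−1)/2) = 2^33 ≡ 1 (mod 67).
Repeated squaring mod 67: 2^2 = 4 ≡ 4; 2^4 ≡ 4² = 16 ≡ 16; 2^8 ≡ 16² = 256 ≡ 55; 2^16 ≡ 55² = 3025 ≡ 10; 2^32 ≡ 10² = 100 ≡ 33.
Since 33 = 32 + 1, 2^33 ≡ 33 · 2; multiplying out mod 67: 33·2 = 66 ≡ 66. Thus 2^33 ≡ 66 ≡ −1 (mod 67).
By Euler's criterion 2 is a quadratic non-residue mod 67: no n satisfies n² ≡ 2 (mod 67).

No such integer exists.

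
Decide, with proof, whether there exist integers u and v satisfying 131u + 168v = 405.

Since gcd(131, 168) = 1, every integer is an integer combination of 131 and 168.
Euclidean algorithm: 168 = 1·131 + 37, 131 = 3·37 + 20, 37 = 1·20 + 17, 20 = 1·17 + 3, 17 = 5·3 + 2, 3 = 1·2 + 1, 2 = 2·1 + 0.
Working back up the chain: 1 = 3 − 1·2 = 3 − (17 − 5·3) = −17 + 6·3 = −17 + 6·(20 − 1·17) = 6·20 − 7·17 = 6·20 − 7·(37 − 1·20) = −7·37 + 13·20 = −7·37 + 13·(131 − 3·37) = 13·131 − 46·37 = 13·131 − 46·(168 − 1·131) = −46·168 + 59·131. So 131·59 + 168·(-46) = 1.
Times 405: 131·23895 + 168·(-18630) = 405, so (23895, -18630) solves it.
Shifting by a multiple of (168, −131) keeps it a solution: u = 23895 − 142·168 = 39, v = -18630 + 142·131 = -28.
Indeed 131·39 + 168·(-28) = 5109 − 4704 = 405.

u = 39, v = -28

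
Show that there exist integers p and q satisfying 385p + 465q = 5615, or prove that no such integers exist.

p = 17, q = -2

Since gcd(385, 465) = 5 and 5615 = 5·1123, Bézout's identity guarantees a solution.
Dividing through by 5 reduces the equation to 77p + 93q = 1123.
Run the Euclidean algorithm on 93 and 77: 93 = 1·77 + 16, 77 = 4·16 + 13, 16 = 1·13 + 3, 13 = 4·3 + 1, 3 = 3·1 + 0.
Unwinding: 1 = 13 − 4·3 = 13 − 4·(16 − 1·13) = −4·16 + 5·13 = −4·16 + 5·(77 − 4·16) = 5·77 − 24·16 = 5·77 − 24·(93 − 1·77) = −24·93 + 29·77, i.e. 77·29 + 93·(-24) = 1.
Times 1123: 77·32567 + 93·(-26952) = 1123, so (32567, -26952) solves it.
Shifting by a multiple of (93, −77) keeps it a solution: p = 32567 − 350·93 = 17, q = -26952 + 350·77 = -2.
Check: 385·17 + 465·(-2) = 6545 − 930 = 5615. ✓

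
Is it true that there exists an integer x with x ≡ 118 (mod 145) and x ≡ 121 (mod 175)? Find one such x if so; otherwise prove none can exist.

There is no such integer.

gcd(145, 175) = 5. If x ≡ 118 (mod 145) and x ≡ 121 (mod 175), then x ≡ 118 (mod 5) and x ≡ 121 (mod 5).
These are incompatible: 118 − 121 = -3 is not divisible by 5.
Hence the system has no solution.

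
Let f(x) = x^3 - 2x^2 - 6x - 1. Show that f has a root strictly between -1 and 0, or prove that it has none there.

Such a root exists.

f(-1) = 2 and f(0) = -1, which have opposite signs.
As a polynomial, f is continuous on every closed interval.
By the Intermediate Value Theorem, f takes the value 0 somewhere in the open interval.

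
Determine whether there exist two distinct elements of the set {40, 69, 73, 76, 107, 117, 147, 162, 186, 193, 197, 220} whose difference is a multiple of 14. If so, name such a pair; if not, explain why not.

No, no such pair exists.

Residues mod 14: 40↦12, 69↦13, 73↦3, 76↦6, 107↦9, 117↦5, 147↦7, 162↦8, 186↦4, 193↦11, 197↦1, 220↦10.
These 12 residues are pairwise different, hence no difference of two elements is divisible by 14.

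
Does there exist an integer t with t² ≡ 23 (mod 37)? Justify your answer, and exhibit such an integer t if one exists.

Apply Euler's criterion with the prime 37: 23 is a quadratic residue iff 23^18 ≡ 1 (mod 37), and a non-residue iff it is ≡ −1.
Squaring successively (mod 37): 23^2 = 529 ≡ 11; 23^4 ≡ 11² = 121 ≡ 10; 23^8 ≡ 10² = 100 ≡ 26; 23^16 ≡ 26² = 676 ≡ 10.
Since 18 = 16 + 2, 23^18 ≡ 10 · 11; multiplying out mod 37: 10·11 = 110 ≡ 36. Thus 23^18 ≡ 36 ≡ −1 (mod 37).
By Euler's criterion 23 is a quadratic non-residue mod 37: no t satisfies t² ≡ 23 (mod 37).

No such integer exists.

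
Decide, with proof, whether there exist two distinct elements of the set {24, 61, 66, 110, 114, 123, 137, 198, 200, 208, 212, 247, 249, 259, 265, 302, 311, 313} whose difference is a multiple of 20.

Reduce each element modulo 20: 24↦4, 61↦1, 66↦6, 110↦10, 114↦14, 123↦3, 137↦17, 198↦18, 200↦0, 208↦8, 212↦12, 247↦7, 249↦9, 259↦19, 265↦5, 302↦2, 311↦11, 313↦13.
All 18 residues are distinct, so no two elements differ by a multiple of 20.

No, no such pair exists.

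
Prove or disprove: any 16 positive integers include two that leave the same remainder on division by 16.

No, the set {49, 50, 51, 52, 53, 54, 55, 56, 57, 58, 59, 60, 61, 62, 63, 64} is a counterexample.

Consider the 16 integers 49, 50, …, 64. They lie in distinct residue classes modulo 16, since 16 ≤ 16.
Hence this collection has no pair with equal remainders mod 16, disproving the claim.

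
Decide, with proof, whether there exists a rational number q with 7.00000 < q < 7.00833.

Multiplying by 121: 121·7.00000 = 847.00000 and 121·7.00833 = 848.00793, so the integer 848 lies strictly between them.
Dividing back, 7.00000 < 848/121 < 7.00833, and 848/121 is rational.

q = 848/121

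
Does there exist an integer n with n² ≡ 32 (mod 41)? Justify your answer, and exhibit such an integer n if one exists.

n = 27

Take n = 27. Then 27² = 729 = 17·41 + 32, so 27² ≡ 32 (mod 41).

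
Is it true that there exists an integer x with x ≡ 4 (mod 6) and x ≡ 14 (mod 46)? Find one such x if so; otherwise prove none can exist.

gcd(6, 46) = 2. A simultaneous solution exists iff 4 ≡ 14 (mod 2); here 4 mod 2 = 0 = 14 mod 2, so it does.
Write x = 4 + 6t. Then 6t ≡ 14 − 4 ≡ 10 (mod 46); dividing through by 2 gives 3t ≡ 5 (mod 23).
Since 3·8 = 24 = 1·23 + 1, the inverse of 3 mod 23 is 8.
Therefore t ≡ 8·5 = 40 ≡ 17 (mod 23).
Then x = 4 + 6·17 = 106.
Indeed 106 ≡ 4 (mod 6) and 106 ≡ 14 (mod 46).

x = 106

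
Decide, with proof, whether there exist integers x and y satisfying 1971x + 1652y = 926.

1971 and 1652 are coprime, so 1971x + 1652y ranges over all of ℤ.
Dividing repeatedly: 1971 = 1·1652 + 319, 1652 = 5·319 + 57, 319 = 5·57 + 34, 57 = 1·34 + 23, 34 = 1·23 + 11, 23 = 2·11 + 1, 11 = 11·1 + 0.
Back-substituting, 1 = 23 − 2·11 = 23 − 2·(34 − 1·23) = −2·34 + 3·23 = −2·34 + 3·(57 − 1·34) = 3·57 − 5·34 = 3·57 − 5·(319 − 5·57) = −5·319 + 28·57 = −5·319 + 28·(1652 − 5·319) = 28·1652 − 145·319 = 28·1652 − 145·(1971 − 1·1652) = −145·1971 + 173·1652; that is, 1971·(-145) + 1652·173 = 1.
Multiplying through by 926: x = (-145)·926 = -134270, y = 173·926 = 160198 is a solution.
Shifting by a multiple of (1652, −1971) keeps it a solution: x = -134270 + 82·1652 = 1194, y = 160198 − 82·1971 = -1424.
Indeed 1971·1194 + 1652·(-1424) = 2353374 − 2352448 = 926.

x = 1194, y = -1424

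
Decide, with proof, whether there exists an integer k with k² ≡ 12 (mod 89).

No, no such integer exists.

89 is prime, so by Euler's criterion 12 is a square mod 89 iff 12^((89−1)/2) = 12^44 ≡ 1 (mod 89).
Squaring successively (mod 89): 12^2 = 144 ≡ 55; 12^4 ≡ 55² = 3025 ≡ 88; 12^8 ≡ 88² = 7744 ≡ 1; 12^16 ≡ 1² = 1 ≡ 1; 12^32 ≡ 1² = 1 ≡ 1.
Since 44 = 32 + 8 + 4, 12^44 ≡ 1 · 1 · 88; multiplying out mod 89: 1·1 = 1 ≡ 1, then 1·88 = 88 ≡ 88. Thus 12^44 ≡ 88 ≡ −1 (mod 89).
The value −1 means 12 is a non-residue modulo 89, so k² ≡ 12 (mod 89) is impossible.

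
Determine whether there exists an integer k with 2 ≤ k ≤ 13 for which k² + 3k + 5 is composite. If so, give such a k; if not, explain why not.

k = 5

At k = 5: 5² + 3·5 + 5 = 45 = 3·15, which is composite.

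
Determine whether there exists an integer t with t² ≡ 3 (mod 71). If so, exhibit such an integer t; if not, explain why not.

t = 28

Take t = 28. Then 28² = 784 = 11·71 + 3, so 28² ≡ 3 (mod 71).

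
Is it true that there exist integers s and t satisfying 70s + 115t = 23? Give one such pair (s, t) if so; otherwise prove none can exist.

No such integers exist.

Both 70 and 115 are divisible by gcd(70, 115) = 5, hence so is any combination 70s + 115t.
However 23 leaves remainder 3 on division by 5.
Therefore 70s + 115t = 23 has no solution in integers.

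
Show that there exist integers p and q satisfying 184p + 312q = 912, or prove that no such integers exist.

p = 27, q = -13

Since gcd(184, 312) = 8 and 912 = 8·114, Bézout's identity guarantees a solution.
Dividing through by 8 reduces the equation to 23p + 39q = 114.
Run the Euclidean algorithm on 39 and 23: 39 = 1·23 + 16, 23 = 1·16 + 7, 16 = 2·7 + 2, 7 = 3·2 + 1, 2 = 2·1 + 0.
Back-substituting, 1 = 7 − 3·2 = 7 − 3·(16 − 2·7) = −3·16 + 7·7 = −3·16 + 7·(23 − 1·16) = 7·23 − 10·16 = 7·23 − 10·(39 − 1·23) = −10·39 + 17·23; that is, 23·17 + 39·(-10) = 1.
Multiplying through by 114: p = 17·114 = 1938, q = (-10)·114 = -1140 is a solution.
The general solution is p = 1938 + 39k, q = -1140 − 23k; taking k = -49 gives the smaller pair p = 27, q = -13.
Check: 184·27 + 312·(-13) = 4968 − 4056 = 912. ✓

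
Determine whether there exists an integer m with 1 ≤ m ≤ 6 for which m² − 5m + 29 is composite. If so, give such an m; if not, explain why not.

At m = 1: 1² − 5·1 + 29 = 25 = 5·5, which is composite.

m = 1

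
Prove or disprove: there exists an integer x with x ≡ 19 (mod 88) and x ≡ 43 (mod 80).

x = 283

gcd(88, 80) = 8. A simultaneous solution exists iff 19 ≡ 43 (mod 8); here 19 mod 8 = 3 = 43 mod 8, so it does.
Step through x = 19, 19 + 88, 19 + 2·88, …: the values 19, 107, 195, 283 reduce mod 80 to 19, 27, 35, 43. The value 283 hits 43.
Indeed 283 ≡ 19 (mod 88) and 283 ≡ 43 (mod 80).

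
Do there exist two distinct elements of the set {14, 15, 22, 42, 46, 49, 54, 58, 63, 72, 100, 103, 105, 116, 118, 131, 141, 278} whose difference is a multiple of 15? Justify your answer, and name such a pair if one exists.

The pair (15, 105) works.

Both 15 and 105 leave remainder 0 on division by 15; their difference 90 = 6·15 is a multiple of 15.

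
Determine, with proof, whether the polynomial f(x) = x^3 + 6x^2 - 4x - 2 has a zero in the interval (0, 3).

f(0) = -2 and f(3) = 67, which have opposite signs.
Since f is a polynomial it is continuous on [0, 3].
By the Intermediate Value Theorem, f takes the value 0 somewhere in the open interval.

Such a root exists.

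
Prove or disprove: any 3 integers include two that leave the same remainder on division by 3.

Take the 3 consecutive integers 14, 15, 16: their residues mod 3 are all distinct because 3 ≤ 3.
So no two of them leave the same remainder on division by 3; the claim fails for this set.

No; for instance {14, 15, 16} is a counterexample.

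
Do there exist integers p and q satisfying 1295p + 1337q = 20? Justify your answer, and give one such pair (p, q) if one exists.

No such integers exist.

gcd(1295, 1337) = 7, so every integer of the form 1295p + 1337q is a multiple of 7.
But 20 = 7·2 + 6, so 7 ∤ 20.
Hence no integers p, q satisfy the equation.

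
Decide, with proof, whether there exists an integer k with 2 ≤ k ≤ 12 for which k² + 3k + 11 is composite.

At k = 4: 4² + 3·4 + 11 = 39 = 3·13, which is composite.

k = 4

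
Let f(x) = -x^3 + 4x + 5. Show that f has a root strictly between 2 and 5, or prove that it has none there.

f(2) = 5 and f(5) = -100, which have opposite signs.
As a polynomial, f is continuous on every closed interval.
By the Intermediate Value Theorem f must vanish at some point of (2, 5).

Yes, f has a root in the interval.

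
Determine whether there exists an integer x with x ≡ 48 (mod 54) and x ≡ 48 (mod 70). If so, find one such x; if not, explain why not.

x = 48

Here gcd(54, 70) = 2, and both 48 and 48 leave remainder 0 mod 2, so the system is consistent.
The smallest candidate x = 48 works directly: 48 ≡ 48 (mod 70).
Indeed 48 ≡ 48 (mod 54) and 48 ≡ 48 (mod 70).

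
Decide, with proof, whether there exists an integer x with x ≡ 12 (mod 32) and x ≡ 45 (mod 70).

There is no such integer.

gcd(32, 70) = 2. If x ≡ 12 (mod 32) and x ≡ 45 (mod 70), then x ≡ 12 (mod 2) and x ≡ 45 (mod 2).
However 12 ≡ 0 and 45 ≡ 1 (mod 2), and 0 ≠ 1.
Hence the system has no solution.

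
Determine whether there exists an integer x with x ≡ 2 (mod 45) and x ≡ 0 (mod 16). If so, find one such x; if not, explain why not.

x = 272

Since 45 and 16 share no common factor, CRT says the pair of congruences has a solution (unique mod 720).
Write x = 2 + 45t and require 2 + 45t ≡ 0 (mod 16), i.e. 45t ≡ 14 (mod 16).
45 ≡ 13 (mod 16), so this reads 13t ≡ 14 (mod 16). To invert 13 modulo 16: 16 = 1·13 + 3, 13 = 4·3 + 1, 3 = 3·1 + 0, and unwinding, 1 = 13 − 4·3 = 13 − 4·(16 − 1·13) = −4·16 + 5·13. Thus 13⁻¹ ≡ 5 (mod 16).
Multiplying by 5: t ≡ 5·14 = 70 ≡ 6 (mod 16).
Taking t = 6 gives x = 2 + 45·6 = 272.
Check: 272 mod 45 = 2, 272 mod 16 = 0. ✓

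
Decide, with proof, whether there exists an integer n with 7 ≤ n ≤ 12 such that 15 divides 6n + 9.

Scanning upward from n = 7 gives 51, 57, 63, 69, none divisible by 15. n = 11 works, since 6·11 + 9 = 75 = 5·15.

n = 11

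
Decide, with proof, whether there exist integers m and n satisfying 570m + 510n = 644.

There are no such integers.

Both 570 and 510 are divisible by gcd(570, 510) = 30, hence so is any combination 570m + 510n.
But 644 = 30·21 + 14, so 30 ∤ 644.
Therefore 570m + 510n = 644 has no solution in integers.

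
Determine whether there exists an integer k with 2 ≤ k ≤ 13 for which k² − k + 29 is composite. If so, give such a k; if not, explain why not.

k = 8

At k = 8: 8² − 8 + 29 = 85 = 5·17, which is composite.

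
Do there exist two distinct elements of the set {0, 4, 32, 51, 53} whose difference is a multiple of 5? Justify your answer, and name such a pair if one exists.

No such pair exists.

Residues mod 5: 0↦0, 4↦4, 32↦2, 51↦1, 53↦3.
These 5 residues are pairwise different, hence no difference of two elements is divisible by 5.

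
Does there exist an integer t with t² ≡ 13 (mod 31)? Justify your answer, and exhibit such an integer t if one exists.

No, no such integer exists.

31 is prime, so by Euler's criterion 13 is a square mod 31 iff 13^((31−1)/2) = 13^15 ≡ 1 (mod 31).
Squaring successively (mod 31): 13^2 = 169 ≡ 14; 13^4 ≡ 14² = 196 ≡ 10; 13^8 ≡ 10² = 100 ≡ 7.
Since 15 = 8 + 4 + 2 + 1, 13^15 ≡ 7 · 10 · 14 · 13; multiplying out mod 31: 7·10 = 70 ≡ 8, then 8·14 = 112 ≡ 19, then 19·13 = 247 ≡ 30. Thus 13^15 ≡ 30 ≡ −1 (mod 31).
The value −1 means 13 is a non-residue modulo 31, so t² ≡ 13 (mod 31) is impossible.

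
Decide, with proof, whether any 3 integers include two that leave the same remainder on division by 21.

No, the set {63, 64, 65} is a counterexample.

Consider the 3 integers 63, 64, 65. They lie in distinct residue classes modulo 21, since 3 ≤ 21.
Hence this collection has no pair with equal remainders mod 21, disproving the claim.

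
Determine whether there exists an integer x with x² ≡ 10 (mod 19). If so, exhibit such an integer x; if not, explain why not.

Computing x² mod 19 for x = 0, 1, …, 9 (enough, by the symmetry x ↦ 19 − x) gives 0, 1, 4, 9, 16, 6, 17, 11, 7, 5.
The set of squares mod 19 is therefore {0, 1, 4, 5, 6, 7, 9, 11, 16, 17}, which does not contain 10.
Hence no integer x has x² ≡ 10 (mod 19).

No such integer exists.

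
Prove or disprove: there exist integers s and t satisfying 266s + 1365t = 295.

There are no such integers.

Both 266 and 1365 are divisible by gcd(266, 1365) = 7, hence so is any combination 266s + 1365t.
But 295 is not a multiple of 7 (it leaves remainder 1).
So the equation is unsolvable over ℤ.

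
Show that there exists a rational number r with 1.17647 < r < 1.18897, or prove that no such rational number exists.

Look for a denominator N such that an integer falls strictly between N·1.17647 and N·1.18897. N = 11 works: 11·1.17647 = 12.94117 < 13 < 13.07867 = 11·1.18897.
So r = 13/11 works: it is a ratio of integers, and dividing 11·1.17647 < 13 < 11·1.18897 through by 11 gives 1.17647 < 13/11 < 1.18897.

r = 13/11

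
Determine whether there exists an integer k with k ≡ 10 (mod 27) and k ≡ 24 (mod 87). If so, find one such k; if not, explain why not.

No, no such integer exists.

Both moduli are multiples of 3 = gcd(27, 87), so any solution would satisfy k ≡ 10 and k ≡ 24 modulo 3 simultaneously.
However 10 ≡ 1 and 24 ≡ 0 (mod 3), and 1 ≠ 0.
So no integer satisfies both congruences.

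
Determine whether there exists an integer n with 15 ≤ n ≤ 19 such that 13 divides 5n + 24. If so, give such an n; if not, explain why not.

n = 16

n = 16 works, since 5·16 + 24 = 104 = 8·13.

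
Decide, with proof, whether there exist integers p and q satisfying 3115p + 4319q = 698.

Any value of 3115p + 4319q is a multiple of gcd(3115, 4319) = 7.
But 698 = 7·99 + 5, so 7 ∤ 698.
Therefore 3115p + 4319q = 698 has no solution in integers.

There are no such integers.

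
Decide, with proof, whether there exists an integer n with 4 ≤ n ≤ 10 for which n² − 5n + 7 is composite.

n = 7

At n = 7: 7² − 5·7 + 7 = 21 = 3·7, which is composite.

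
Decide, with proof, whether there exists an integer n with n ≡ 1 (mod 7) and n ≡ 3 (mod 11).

Since 7 and 11 share no common factor, CRT says the pair of congruences has a solution (unique mod 77).
Write n = 1 + 7t and require 1 + 7t ≡ 3 (mod 11), i.e. 7t ≡ 2 (mod 11).
Note 7·8 = 56 ≡ 1 (mod 11) (as 56 − 1 = 5·11), so 7⁻¹ ≡ 8.
Multiplying by 8: t ≡ 8·2 = 16 ≡ 5 (mod 11).
With t = 5: n = 1 + 7·5 = 36.
Check: 36 mod 7 = 1, 36 mod 11 = 3. ✓

n = 36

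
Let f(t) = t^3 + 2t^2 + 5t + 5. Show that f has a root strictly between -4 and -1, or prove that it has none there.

Such a root exists.

f(-4) = -47 and f(-1) = 1, which have opposite signs.
As a polynomial, f is continuous on every closed interval.
By the Intermediate Value Theorem, f takes the value 0 somewhere in the open interval.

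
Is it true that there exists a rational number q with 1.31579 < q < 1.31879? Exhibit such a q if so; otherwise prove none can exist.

q = 29/22

Multiplying by 22: 22·1.31579 = 28.94738 and 22·1.31879 = 29.01338, so the integer 29 lies strictly between them.
Dividing back, 1.31579 < 29/22 < 1.31879, and 29/22 is rational.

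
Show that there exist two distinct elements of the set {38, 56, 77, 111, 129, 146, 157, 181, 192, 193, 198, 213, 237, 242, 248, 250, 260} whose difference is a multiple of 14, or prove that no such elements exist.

The pair (38, 192) works.

38 mod 14 = 10 and 192 mod 14 = 10, so 192 − 38 = 154 = 11·14.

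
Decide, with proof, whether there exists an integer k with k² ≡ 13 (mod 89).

No, no such integer exists.

89 is prime, so by Euler's criterion 13 is a square mod 89 iff 13^((89−1)/2) = 13^44 ≡ 1 (mod 89).
Squaring successively (mod 89): 13^2 = 169 ≡ 80; 13^4 ≡ 80² = 6400 ≡ 81; 13^8 ≡ 81² = 6561 ≡ 64; 13^16 ≡ 64² = 4096 ≡ 2; 13^32 ≡ 2² = 4 ≡ 4.
Since 44 = 32 + 8 + 4, 13^44 ≡ 4 · 64 · 81; multiplying out mod 89: 4·64 = 256 ≡ 78, then 78·81 = 6318 ≡ 88. Thus 13^44 ≡ 88 ≡ −1 (mod 89).
By Euler's criterion 13 is a quadratic non-residue mod 89: no k satisfies k² ≡ 13 (mod 89).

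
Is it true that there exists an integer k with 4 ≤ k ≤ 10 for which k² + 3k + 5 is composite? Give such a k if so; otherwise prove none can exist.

At k = 7: 7² + 3·7 + 5 = 75 = 3·25, which is composite.

k = 7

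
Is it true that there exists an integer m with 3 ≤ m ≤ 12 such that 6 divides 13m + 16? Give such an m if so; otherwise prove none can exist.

m = 8

Try m = 8: 13·8 + 16 = 120 = 20·6, which is divisible by 6.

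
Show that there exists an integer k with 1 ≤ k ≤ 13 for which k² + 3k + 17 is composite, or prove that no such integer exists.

k = 9

At k = 9: 9² + 3·9 + 17 = 125 = 5·25, which is composite.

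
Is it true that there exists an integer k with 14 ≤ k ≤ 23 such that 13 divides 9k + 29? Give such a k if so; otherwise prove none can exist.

k = 17

k = 17 works, since 9·17 + 29 = 182 = 14·13.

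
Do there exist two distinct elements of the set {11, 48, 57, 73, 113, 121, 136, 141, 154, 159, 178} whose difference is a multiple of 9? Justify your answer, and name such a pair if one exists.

The pair (48, 57) works.

48 mod 9 = 3 and 57 mod 9 = 3, so 57 − 48 = 9 = 1·9.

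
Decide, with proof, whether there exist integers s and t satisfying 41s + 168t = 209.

Since gcd(41, 168) = 1, every integer is an integer combination of 41 and 168.
Run the Euclidean algorithm on 168 and 41: 168 = 4·41 + 4, 41 = 10·4 + 1, 4 = 4·1 + 0.
Unwinding: 1 = 41 − 10·4 = 41 − 10·(168 − 4·41) = −10·168 + 41·41, i.e. 41·41 + 168·(-10) = 1.
Scaling by 209 gives the particular solution (s, t) = (8569, -2090).
Shifting by a multiple of (168, −41) keeps it a solution: s = 8569 − 51·168 = 1, t = -2090 + 51·41 = 1.
Indeed 41·1 + 168·1 = 41 + 168 = 209.

s = 1, t = 1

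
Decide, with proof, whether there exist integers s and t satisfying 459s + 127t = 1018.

s = 114, t = -404

Since gcd(459, 127) = 1, every integer is an integer combination of 459 and 127.
Euclidean algorithm: 459 = 3·127 + 78, 127 = 1·78 + 49, 78 = 1·49 + 29, 49 = 1·29 + 20, 29 = 1·20 + 9, 20 = 2·9 + 2, 9 = 4·2 + 1, 2 = 2·1 + 0.
Back-substituting, 1 = 9 − 4·2 = 9 − 4·(20 − 2·9) = −4·20 + 9·9 = −4·20 + 9·(29 − 1·20) = 9·29 − 13·20 = 9·29 − 13·(49 − 1·29) = −13·49 + 22·29 = −13·49 + 22·(78 − 1·49) = 22·78 − 35·49 = 22·78 − 35·(127 − 1·78) = −35·127 + 57·78 = −35·127 + 57·(459 − 3·127) = 57·459 − 206·127; that is, 459·57 + 127·(-206) = 1.
Times 1018: 459·58026 + 127·(-209708) = 1018, so (58026, -209708) solves it.
The general solution is s = 58026 + 127k, t = -209708 − 459k; taking k = -456 gives the smaller pair s = 114, t = -404.
Indeed 459·114 + 127·(-404) = 52326 − 51308 = 1018.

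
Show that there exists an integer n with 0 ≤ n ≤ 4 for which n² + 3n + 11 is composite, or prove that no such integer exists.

n = 2

At n = 2: 2² + 3·2 + 11 = 21 = 3·7, which is composite.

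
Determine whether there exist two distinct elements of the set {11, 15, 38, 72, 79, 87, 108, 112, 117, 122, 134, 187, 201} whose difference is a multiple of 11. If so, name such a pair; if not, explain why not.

Yes: 11 and 187.

Reduce each element mod 11: 11↦0, 15↦4, 38↦5, 72↦6, 79↦2, 87↦10, 108↦9, 112↦2, 117↦7, 122↦1, 134↦2, 187↦0, 201↦3. The residue 0 repeats (at 11 and 187), and 187 − 11 = 176 = 16·11.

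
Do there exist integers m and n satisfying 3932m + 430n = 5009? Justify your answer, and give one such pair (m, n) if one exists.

No such integers exist.

Any value of 3932m + 430n is a multiple of gcd(3932, 430) = 2.
But 5009 = 2·2504 + 1, so 2 ∤ 5009.
Hence no integers m, n satisfy the equation.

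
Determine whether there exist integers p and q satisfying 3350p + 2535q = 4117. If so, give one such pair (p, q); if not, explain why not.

Any value of 3350p + 2535q is a multiple of gcd(3350, 2535) = 5.
However 4117 leaves remainder 2 on division by 5.
Therefore 3350p + 2535q = 4117 has no solution in integers.

There are no such integers.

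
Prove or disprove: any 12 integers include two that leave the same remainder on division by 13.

No, the set {37, 38, 39, 40, 41, 42, 43, 44, 45, 46, 47, 48} is a counterexample.

Consider the 12 integers 37, 38, …, 48. They lie in distinct residue classes modulo 13, since 12 ≤ 13.
So no two of them leave the same remainder on division by 13; the claim fails for this set.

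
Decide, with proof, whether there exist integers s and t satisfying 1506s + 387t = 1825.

Both 1506 and 387 are divisible by gcd(1506, 387) = 3, hence so is any combination 1506s + 387t.
But 1825 is not a multiple of 3 (it leaves remainder 1).
Hence no integers s, t satisfy the equation.

There are no such integers.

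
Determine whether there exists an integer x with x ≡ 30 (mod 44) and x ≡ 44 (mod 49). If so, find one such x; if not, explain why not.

Since 44 and 49 share no common factor, CRT says the pair of congruences has a solution (unique mod 2156).
Any solution of the first congruence is x = 30 + 44t; substituting into the second, 44t ≡ 44 − 30 ≡ 14 (mod 49).
Note 44·39 = 1716 ≡ 1 (mod 49) (as 1716 − 1 = 35·49), so 44⁻¹ ≡ 39.
Multiplying by 39: t ≡ 39·14 = 546 ≡ 7 (mod 49).
With t = 7: x = 30 + 44·7 = 338.
Check: 338 mod 44 = 30, 338 mod 49 = 44. ✓

x = 338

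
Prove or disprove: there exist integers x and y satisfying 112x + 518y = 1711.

There are no such integers.

Any value of 112x + 518y is a multiple of gcd(112, 518) = 14.
However 1711 leaves remainder 3 on division by 14.
Hence no integers x, y satisfy the equation.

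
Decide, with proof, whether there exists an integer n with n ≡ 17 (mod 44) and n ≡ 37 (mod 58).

n = 501

Here gcd(44, 58) = 2, and both 17 and 37 leave remainder 1 mod 2, so the system is consistent.
Put n = 17 + 44t, so we need 44t ≡ 20 (mod 58), equivalently (divide by 2) 22t ≡ 10 (mod 29).
Invert 22 mod 29 by the Euclidean algorithm: 29 = 1·22 + 7, 22 = 3·7 + 1, 7 = 7·1 + 0; back-substituting, 1 = 22 − 3·7 = 22 − 3·(29 − 1·22) = −3·29 + 4·22. Hence 22·4 ≡ 1, so 22⁻¹ ≡ 4 (mod 29).
Multiplying by 4: t ≡ 4·10 = 40 ≡ 11 (mod 29).
Then n = 17 + 44·11 = 501.
Indeed 501 ≡ 17 (mod 44) and 501 ≡ 37 (mod 58).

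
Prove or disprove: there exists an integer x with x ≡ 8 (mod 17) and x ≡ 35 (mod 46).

The moduli 17 and 46 are coprime, so by the Chinese Remainder Theorem a unique solution modulo 782 exists.
Write x = 8 + 17t and require 8 + 17t ≡ 35 (mod 46), i.e. 17t ≡ 27 (mod 46).
Note 17·19 = 323 ≡ 1 (mod 46) (as 323 − 1 = 7·46), so 17⁻¹ ≡ 19.
Multiplying by 19: t ≡ 19·27 = 513 ≡ 7 (mod 46).
With t = 7: x = 8 + 17·7 = 127.
Indeed 127 ≡ 8 (mod 17) and 127 ≡ 35 (mod 46).

x = 127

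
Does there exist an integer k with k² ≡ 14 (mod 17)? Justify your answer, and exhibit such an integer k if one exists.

Computing k² mod 17 for k = 0, 1, …, 8 (enough, by the symmetry k ↦ 17 − k) gives 0, 1, 4, 9, 16, 8, 2, 15, 13.
The set of squares mod 17 is therefore {0, 1, 2, 4, 8, 9, 13, 15, 16}, which does not contain 14.
Therefore k² ≡ 14 (mod 17) has no solution.

No, no such integer exists.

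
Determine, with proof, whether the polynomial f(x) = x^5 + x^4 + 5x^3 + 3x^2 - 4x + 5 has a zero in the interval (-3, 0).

Yes, f has a root in the interval.

f(-3) = -253 and f(0) = 5, which have opposite signs.
f is continuous everywhere (it is a polynomial), in particular on [-3, 0].
By the Intermediate Value Theorem f must vanish at some point of (-3, 0).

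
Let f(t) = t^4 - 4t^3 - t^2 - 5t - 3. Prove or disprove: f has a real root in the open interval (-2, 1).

f(-2) = 51 and f(1) = -12, which have opposite signs.
Since f is a polynomial it is continuous on [-2, 1].
By the Intermediate Value Theorem, f takes the value 0 somewhere in the open interval.

Such a root exists.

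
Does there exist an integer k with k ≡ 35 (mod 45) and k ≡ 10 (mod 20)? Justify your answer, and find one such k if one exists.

The moduli are not coprime: gcd(45, 20) = 5. Compatibility requires 5 ∣ (10 − 35) = -25, which holds, so solutions exist.
List candidates k ≡ 35 (mod 45): 35, 80, 125, 170. Modulo 20 these are 15, 0, 5, 10; 170 gives 10 as required.
Check: 170 mod 45 = 35, 170 mod 20 = 10. ✓

k = 170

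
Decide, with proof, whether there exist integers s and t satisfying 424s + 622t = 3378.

gcd(424, 622) = 2, and 2 divides 3378, so integer solutions exist.
Dividing through by 2 reduces the equation to 212s + 311t = 1689.
Dividing repeatedly: 311 = 1·212 + 99, 212 = 2·99 + 14, 99 = 7·14 + 1, 14 = 14·1 + 0.
Back-substituting, 1 = 99 − 7·14 = 99 − 7·(212 − 2·99) = −7·212 + 15·99 = −7·212 + 15·(311 − 1·212) = 15·311 − 22·212; that is, 212·(-22) + 311·15 = 1.
Scaling by 1689 gives the particular solution (s, t) = (-37158, 25335).
Shifting by a multiple of (311, −212) keeps it a solution: s = -37158 + 120·311 = 162, t = 25335 − 120·212 = -105.
Check: 424·162 + 622·(-105) = 68688 − 65310 = 3378. ✓

s = 162, t = -105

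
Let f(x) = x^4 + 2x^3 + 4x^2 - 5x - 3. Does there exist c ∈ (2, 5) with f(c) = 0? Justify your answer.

The endpoint values f(2) = 35 and f(5) = 947 are both positive. Claim: f(x) > 0 for every x in (2, 5).
Shift to the endpoint 2: with x = 2 + u (0 < u < 3), one computes f(2 + u) = u^4 + 10u^3 + 40u^2 + 67u + 35.
The nonzero coefficients here are all positive, so for u > 0 every term is positive (or zero), and the constant term 35 is strictly positive.
So f is strictly positive on (2, 5); no root exists in the interval.

f has no root in that interval.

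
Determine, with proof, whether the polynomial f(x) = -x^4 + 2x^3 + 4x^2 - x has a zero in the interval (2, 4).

Such a root exists.

f(2) = 14 and f(4) = -68, which have opposite signs.
As a polynomial, f is continuous on every closed interval.
By the Intermediate Value Theorem, f takes the value 0 somewhere in the open interval.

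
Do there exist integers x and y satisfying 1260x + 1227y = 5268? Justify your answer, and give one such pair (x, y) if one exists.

x = 234, y = -236

Since gcd(1260, 1227) = 3 and 5268 = 3·1756, Bézout's identity guarantees a solution.
Dividing through by 3 reduces the equation to 420x + 409y = 1756.
Euclidean algorithm: 420 = 1·409 + 11, 409 = 37·11 + 2, 11 = 5·2 + 1, 2 = 2·1 + 0.
Back-substituting, 1 = 11 − 5·2 = 11 − 5·(409 − 37·11) = −5·409 + 186·11 = −5·409 + 186·(420 − 1·409) = 186·420 − 191·409; that is, 420·186 + 409·(-191) = 1.
Times 1756: 420·326616 + 409·(-335396) = 1756, so (326616, -335396) solves it.
Shifting by a multiple of (409, −420) keeps it a solution: x = 326616 − 798·409 = 234, y = -335396 + 798·420 = -236.
Check: 1260·234 + 1227·(-236) = 294840 − 289572 = 5268. ✓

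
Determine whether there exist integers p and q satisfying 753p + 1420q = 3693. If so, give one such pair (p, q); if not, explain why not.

Since gcd(753, 1420) = 1, every integer is an integer combination of 753 and 1420.
Dividing repeatedly: 1420 = 1·753 + 667, 753 = 1·667 + 86, 667 = 7·86 + 65, 86 = 1·65 + 21, 65 = 3·21 + 2, 21 = 10·2 + 1, 2 = 2·1 + 0.
Unwinding: 1 = 21 − 10·2 = 21 − 10·(65 − 3·21) = −10·65 + 31·21 = −10·65 + 31·(86 − 1·65) = 31·86 − 41·65 = 31·86 − 41·(667 − 7·86) = −41·667 + 318·86 = −41·667 + 318·(753 − 1·667) = 318·753 − 359·667 = 318·753 − 359·(1420 − 1·753) = −359·1420 + 677·753, i.e. 753·677 + 1420·(-359) = 1.
Multiplying through by 3693: p = 677·3693 = 2500161, q = (-359)·3693 = -1325787 is a solution.
Subtracting 1760·1420 from p and adding 1760·753 to q gives the tidier solution (961, -507).
Check: 753·961 + 1420·(-507) = 723633 − 719940 = 3693. ✓

p = 961, q = -507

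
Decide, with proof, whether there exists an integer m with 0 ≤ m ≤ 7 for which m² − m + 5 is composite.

m = 5

At m = 5: 5² − 5 + 5 = 25 = 5·5, which is composite.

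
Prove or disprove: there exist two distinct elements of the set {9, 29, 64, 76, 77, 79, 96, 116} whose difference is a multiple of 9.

There is no such pair.

Reduce each element modulo 9: 9↦0, 29↦2, 64↦1, 76↦4, 77↦5, 79↦7, 96↦6, 116↦8.
No residue repeats among the 8 elements, so no pair has difference ≡ 0 (mod 9).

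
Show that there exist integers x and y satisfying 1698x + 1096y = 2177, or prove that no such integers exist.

No, no such integers exist.

Both 1698 and 1096 are divisible by gcd(1698, 1096) = 2, hence so is any combination 1698x + 1096y.
But 2177 is not a multiple of 2 (it leaves remainder 1).
Hence no integers x, y satisfy the equation.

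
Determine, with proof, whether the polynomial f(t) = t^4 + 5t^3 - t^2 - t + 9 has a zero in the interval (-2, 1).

Such a root exists.

f(-2) = -17 and f(1) = 13, which have opposite signs.
f is continuous everywhere (it is a polynomial), in particular on [-2, 1].
By the Intermediate Value Theorem, f takes the value 0 somewhere in the open interval.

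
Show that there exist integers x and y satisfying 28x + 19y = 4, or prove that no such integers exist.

x = 11, y = -16

28 and 19 are coprime, so 28x + 19y ranges over all of ℤ.
Dividing repeatedly: 28 = 1·19 + 9, 19 = 2·9 + 1, 9 = 9·1 + 0.
Working back up the chain: 1 = 19 − 2·9 = 19 − 2·(28 − 1·19) = −2·28 + 3·19. So 28·(-2) + 19·3 = 1.
Scaling by 4 gives the particular solution (x, y) = (-8, 12).
The general solution is x = -8 + 19k, y = 12 − 28k; taking k = 1 gives the smaller pair x = 11, y = -16.
Indeed 28·11 + 19·(-16) = 308 − 304 = 4.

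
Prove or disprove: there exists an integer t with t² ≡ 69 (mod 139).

t = 25

t = 25 works: 25² = 625, and 625 − 69 = 556 = 4·139.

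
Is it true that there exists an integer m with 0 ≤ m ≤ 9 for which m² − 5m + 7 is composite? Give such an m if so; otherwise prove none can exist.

At m = 7: 7² − 5·7 + 7 = 21 = 3·7, which is composite.

m = 7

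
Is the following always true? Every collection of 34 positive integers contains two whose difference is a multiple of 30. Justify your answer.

There are exactly 30 possible remainders on division by 30.
Placing 34 integers into 30 classes, some class receives at least two — say a and b.
Then a ≡ b (mod 30), i.e. 30 ∣ (a − b).

True.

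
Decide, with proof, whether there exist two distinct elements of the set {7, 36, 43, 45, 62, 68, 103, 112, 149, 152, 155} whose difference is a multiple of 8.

7 mod 8 = 7 and 103 mod 8 = 7, so 103 − 7 = 96 = 12·8.

7 and 103 are such a pair.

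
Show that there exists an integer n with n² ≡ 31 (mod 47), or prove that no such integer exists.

There is no such integer.

47 is prime, so by Euler's criterion 31 is a square mod 47 iff 31^((47−1)/2) = 31^23 ≡ 1 (mod 47).
Repeated squaring mod 47: 31^2 = 961 ≡ 21; 31^4 ≡ 21² = 441 ≡ 18; 31^8 ≡ 18² = 324 ≡ 42; 31^16 ≡ 42² = 1764 ≡ 25.
Since 23 = 16 + 4 + 2 + 1, 31^23 ≡ 25 · 18 · 21 · 31; multiplying out mod 47: 25·18 = 450 ≡ 27, then 27·21 = 567 ≡ 3, then 3·31 = 93 ≡ 46. Thus 31^23 ≡ 46 ≡ −1 (mod 47).
By Euler's criterion 31 is a quadratic non-residue mod 47: no n satisfies n² ≡ 31 (mod 47).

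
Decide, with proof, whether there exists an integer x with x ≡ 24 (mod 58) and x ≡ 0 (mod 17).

gcd(58, 17) = 1, so the Chinese Remainder Theorem guarantees exactly one residue class mod 986 satisfying both.
Any solution of the first congruence is x = 24 + 58t; substituting into the second, 58t ≡ 0 − 24 ≡ 10 (mod 17).
58 ≡ 7 (mod 17), so this reads 7t ≡ 10 (mod 17). To invert 7 modulo 17: 17 = 2·7 + 3, 7 = 2·3 + 1, 3 = 3·1 + 0, and unwinding, 1 = 7 − 2·3 = 7 − 2·(17 − 2·7) = −2·17 + 5·7. Thus 7⁻¹ ≡ 5 (mod 17).
Therefore t ≡ 5·10 = 50 ≡ 16 (mod 17).
With t = 16: x = 24 + 58·16 = 952.
Indeed 952 ≡ 24 (mod 58) and 952 ≡ 0 (mod 17).

x = 952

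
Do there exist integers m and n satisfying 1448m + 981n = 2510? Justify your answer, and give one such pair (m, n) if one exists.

m = 415, n = -610

1448 and 981 are coprime, so 1448m + 981n ranges over all of ℤ.
Run the Euclidean algorithm on 1448 and 981: 1448 = 1·981 + 467, 981 = 2·467 + 47, 467 = 9·47 + 44, 47 = 1·44 + 3, 44 = 14·3 + 2, 3 = 1·2 + 1, 2 = 2·1 + 0.
Back-substituting, 1 = 3 − 1·2 = 3 − (44 − 14·3) = −44 + 15·3 = −44 + 15·(47 − 1·44) = 15·47 − 16·44 = 15·47 − 16·(467 − 9·47) = −16·467 + 159·47 = −16·467 + 159·(981 − 2·467) = 159·981 − 334·467 = 159·981 − 334·(1448 − 1·981) = −334·1448 + 493·981; that is, 1448·(-334) + 981·493 = 1.
Scaling by 2510 gives the particular solution (m, n) = (-838340, 1237430).
Shifting by a multiple of (981, −1448) keeps it a solution: m = -838340 + 855·981 = 415, n = 1237430 − 855·1448 = -610.
Indeed 1448·415 + 981·(-610) = 600920 − 598410 = 2510.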